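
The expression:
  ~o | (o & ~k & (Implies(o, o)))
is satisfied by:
  {k: False, o: False}
  {o: True, k: False}
  {k: True, o: False}


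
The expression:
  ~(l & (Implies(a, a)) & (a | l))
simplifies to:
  ~l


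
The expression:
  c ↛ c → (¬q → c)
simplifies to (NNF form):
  True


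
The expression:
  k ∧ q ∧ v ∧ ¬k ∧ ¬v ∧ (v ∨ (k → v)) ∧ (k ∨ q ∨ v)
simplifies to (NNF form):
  False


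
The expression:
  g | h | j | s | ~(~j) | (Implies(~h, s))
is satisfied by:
  {h: True, g: True, s: True, j: True}
  {h: True, g: True, s: True, j: False}
  {h: True, g: True, j: True, s: False}
  {h: True, g: True, j: False, s: False}
  {h: True, s: True, j: True, g: False}
  {h: True, s: True, j: False, g: False}
  {h: True, s: False, j: True, g: False}
  {h: True, s: False, j: False, g: False}
  {g: True, s: True, j: True, h: False}
  {g: True, s: True, j: False, h: False}
  {g: True, j: True, s: False, h: False}
  {g: True, j: False, s: False, h: False}
  {s: True, j: True, g: False, h: False}
  {s: True, g: False, j: False, h: False}
  {j: True, g: False, s: False, h: False}


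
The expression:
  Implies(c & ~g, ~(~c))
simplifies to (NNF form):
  True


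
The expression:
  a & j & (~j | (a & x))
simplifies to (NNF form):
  a & j & x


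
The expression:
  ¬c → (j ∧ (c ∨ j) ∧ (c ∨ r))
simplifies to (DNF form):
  c ∨ (j ∧ r)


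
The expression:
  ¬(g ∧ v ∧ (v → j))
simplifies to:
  ¬g ∨ ¬j ∨ ¬v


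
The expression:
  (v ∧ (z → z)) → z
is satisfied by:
  {z: True, v: False}
  {v: False, z: False}
  {v: True, z: True}


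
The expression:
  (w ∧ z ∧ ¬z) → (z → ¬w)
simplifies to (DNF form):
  True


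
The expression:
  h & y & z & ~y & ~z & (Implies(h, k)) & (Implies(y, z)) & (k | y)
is never true.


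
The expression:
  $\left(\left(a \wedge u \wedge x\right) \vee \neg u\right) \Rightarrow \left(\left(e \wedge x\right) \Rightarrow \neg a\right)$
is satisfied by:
  {x: False, e: False, a: False}
  {a: True, x: False, e: False}
  {e: True, x: False, a: False}
  {a: True, e: True, x: False}
  {x: True, a: False, e: False}
  {a: True, x: True, e: False}
  {e: True, x: True, a: False}


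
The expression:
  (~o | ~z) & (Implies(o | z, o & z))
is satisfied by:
  {o: False, z: False}


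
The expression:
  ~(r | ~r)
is never true.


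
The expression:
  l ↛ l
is never true.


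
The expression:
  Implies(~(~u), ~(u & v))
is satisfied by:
  {u: False, v: False}
  {v: True, u: False}
  {u: True, v: False}


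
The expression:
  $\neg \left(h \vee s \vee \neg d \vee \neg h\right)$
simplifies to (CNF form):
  $\text{False}$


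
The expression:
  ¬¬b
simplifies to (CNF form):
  b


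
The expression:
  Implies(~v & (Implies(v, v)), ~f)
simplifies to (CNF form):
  v | ~f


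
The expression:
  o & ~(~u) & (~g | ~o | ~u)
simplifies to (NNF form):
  o & u & ~g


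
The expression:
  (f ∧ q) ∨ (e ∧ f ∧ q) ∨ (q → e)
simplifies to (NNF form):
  e ∨ f ∨ ¬q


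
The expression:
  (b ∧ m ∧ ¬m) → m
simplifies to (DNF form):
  True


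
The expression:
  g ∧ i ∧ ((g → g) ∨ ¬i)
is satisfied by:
  {i: True, g: True}


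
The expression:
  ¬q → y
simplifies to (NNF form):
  q ∨ y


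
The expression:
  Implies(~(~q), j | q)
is always true.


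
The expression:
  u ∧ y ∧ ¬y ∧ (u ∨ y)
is never true.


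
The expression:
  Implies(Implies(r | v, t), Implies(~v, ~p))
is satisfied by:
  {r: True, v: True, t: False, p: False}
  {v: True, t: False, p: False, r: False}
  {r: True, v: True, t: True, p: False}
  {v: True, t: True, p: False, r: False}
  {r: True, t: False, p: False, v: False}
  {r: False, t: False, p: False, v: False}
  {r: True, t: True, p: False, v: False}
  {t: True, r: False, p: False, v: False}
  {r: True, p: True, v: True, t: False}
  {p: True, v: True, r: False, t: False}
  {r: True, p: True, v: True, t: True}
  {p: True, v: True, t: True, r: False}
  {p: True, r: True, v: False, t: False}


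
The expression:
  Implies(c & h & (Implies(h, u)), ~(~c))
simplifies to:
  True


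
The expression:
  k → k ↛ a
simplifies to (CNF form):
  ¬a ∨ ¬k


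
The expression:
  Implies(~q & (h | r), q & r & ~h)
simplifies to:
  q | (~h & ~r)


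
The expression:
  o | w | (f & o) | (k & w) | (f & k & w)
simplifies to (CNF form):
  o | w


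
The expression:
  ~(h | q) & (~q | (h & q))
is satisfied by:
  {q: False, h: False}


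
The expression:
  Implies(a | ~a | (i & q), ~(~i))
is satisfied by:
  {i: True}


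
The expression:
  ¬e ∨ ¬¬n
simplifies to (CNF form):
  n ∨ ¬e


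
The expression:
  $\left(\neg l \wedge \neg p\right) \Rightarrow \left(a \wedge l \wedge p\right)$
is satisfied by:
  {l: True, p: True}
  {l: True, p: False}
  {p: True, l: False}


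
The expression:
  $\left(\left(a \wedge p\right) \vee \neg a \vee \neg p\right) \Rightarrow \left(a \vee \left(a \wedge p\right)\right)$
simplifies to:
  $a$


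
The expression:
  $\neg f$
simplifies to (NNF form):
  $\neg f$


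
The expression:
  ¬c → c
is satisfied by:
  {c: True}


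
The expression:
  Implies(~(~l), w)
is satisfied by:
  {w: True, l: False}
  {l: False, w: False}
  {l: True, w: True}


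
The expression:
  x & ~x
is never true.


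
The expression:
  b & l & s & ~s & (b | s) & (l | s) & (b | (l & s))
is never true.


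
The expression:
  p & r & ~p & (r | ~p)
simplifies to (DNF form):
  False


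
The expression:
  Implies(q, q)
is always true.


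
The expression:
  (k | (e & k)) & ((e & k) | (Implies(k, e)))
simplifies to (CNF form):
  e & k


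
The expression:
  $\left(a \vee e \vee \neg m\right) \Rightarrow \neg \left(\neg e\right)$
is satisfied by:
  {e: True, m: True, a: False}
  {e: True, m: False, a: False}
  {a: True, e: True, m: True}
  {a: True, e: True, m: False}
  {m: True, a: False, e: False}


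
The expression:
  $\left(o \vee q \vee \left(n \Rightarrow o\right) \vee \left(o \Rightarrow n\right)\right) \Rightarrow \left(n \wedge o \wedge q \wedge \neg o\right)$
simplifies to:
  $\text{False}$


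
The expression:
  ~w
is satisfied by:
  {w: False}


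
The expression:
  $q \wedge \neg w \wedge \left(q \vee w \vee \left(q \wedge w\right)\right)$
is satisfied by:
  {q: True, w: False}


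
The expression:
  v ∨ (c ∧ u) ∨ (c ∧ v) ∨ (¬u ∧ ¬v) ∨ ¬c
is always true.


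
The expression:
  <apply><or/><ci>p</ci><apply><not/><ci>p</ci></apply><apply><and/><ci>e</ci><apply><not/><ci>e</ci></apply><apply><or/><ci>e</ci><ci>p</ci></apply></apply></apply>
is always true.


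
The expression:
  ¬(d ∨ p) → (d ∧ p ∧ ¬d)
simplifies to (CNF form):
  d ∨ p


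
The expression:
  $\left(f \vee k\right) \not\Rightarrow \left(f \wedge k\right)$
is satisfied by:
  {k: True, f: False}
  {f: True, k: False}


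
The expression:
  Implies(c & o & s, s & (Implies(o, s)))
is always true.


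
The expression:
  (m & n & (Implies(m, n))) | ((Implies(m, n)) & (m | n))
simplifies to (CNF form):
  n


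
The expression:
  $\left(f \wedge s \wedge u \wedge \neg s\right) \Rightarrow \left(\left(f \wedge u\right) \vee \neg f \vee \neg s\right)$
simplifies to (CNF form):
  $\text{True}$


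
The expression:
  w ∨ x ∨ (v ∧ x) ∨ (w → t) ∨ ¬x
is always true.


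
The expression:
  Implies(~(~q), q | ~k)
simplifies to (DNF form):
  True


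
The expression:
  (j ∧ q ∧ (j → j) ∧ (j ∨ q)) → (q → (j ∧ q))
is always true.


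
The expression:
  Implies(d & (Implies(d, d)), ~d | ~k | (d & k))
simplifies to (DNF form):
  True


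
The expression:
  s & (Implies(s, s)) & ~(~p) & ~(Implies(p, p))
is never true.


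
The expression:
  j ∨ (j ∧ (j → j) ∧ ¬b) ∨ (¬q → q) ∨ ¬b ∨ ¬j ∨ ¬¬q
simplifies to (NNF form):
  True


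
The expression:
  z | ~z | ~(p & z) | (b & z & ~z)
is always true.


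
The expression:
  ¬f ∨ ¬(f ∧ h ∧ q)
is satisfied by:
  {h: False, q: False, f: False}
  {f: True, h: False, q: False}
  {q: True, h: False, f: False}
  {f: True, q: True, h: False}
  {h: True, f: False, q: False}
  {f: True, h: True, q: False}
  {q: True, h: True, f: False}


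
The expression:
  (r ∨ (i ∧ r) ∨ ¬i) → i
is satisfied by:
  {i: True}


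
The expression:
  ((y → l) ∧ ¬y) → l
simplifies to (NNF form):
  l ∨ y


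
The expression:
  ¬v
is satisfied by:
  {v: False}


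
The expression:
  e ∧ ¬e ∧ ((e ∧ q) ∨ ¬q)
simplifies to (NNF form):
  False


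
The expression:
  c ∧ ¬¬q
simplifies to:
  c ∧ q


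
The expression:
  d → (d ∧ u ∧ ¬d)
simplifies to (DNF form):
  ¬d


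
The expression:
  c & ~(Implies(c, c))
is never true.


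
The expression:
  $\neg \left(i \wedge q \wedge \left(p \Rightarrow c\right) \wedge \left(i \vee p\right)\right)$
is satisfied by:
  {p: True, c: False, q: False, i: False}
  {i: False, c: False, p: False, q: False}
  {p: True, c: True, i: False, q: False}
  {c: True, i: False, p: False, q: False}
  {i: True, p: True, c: False, q: False}
  {i: True, c: False, p: False, q: False}
  {i: True, p: True, c: True, q: False}
  {i: True, c: True, p: False, q: False}
  {q: True, p: True, i: False, c: False}
  {q: True, i: False, c: False, p: False}
  {q: True, p: True, c: True, i: False}
  {q: True, c: True, i: False, p: False}
  {q: True, p: True, i: True, c: False}


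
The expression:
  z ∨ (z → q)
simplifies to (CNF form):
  True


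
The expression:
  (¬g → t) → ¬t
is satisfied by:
  {t: False}


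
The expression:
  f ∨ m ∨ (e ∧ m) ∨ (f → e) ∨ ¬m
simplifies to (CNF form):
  True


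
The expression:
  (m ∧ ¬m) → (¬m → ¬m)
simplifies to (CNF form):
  True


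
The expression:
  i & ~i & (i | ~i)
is never true.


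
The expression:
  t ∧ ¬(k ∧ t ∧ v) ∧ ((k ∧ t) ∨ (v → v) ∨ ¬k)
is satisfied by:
  {t: True, k: False, v: False}
  {t: True, v: True, k: False}
  {t: True, k: True, v: False}


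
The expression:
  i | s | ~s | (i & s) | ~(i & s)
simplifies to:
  True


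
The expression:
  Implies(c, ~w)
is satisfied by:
  {w: False, c: False}
  {c: True, w: False}
  {w: True, c: False}


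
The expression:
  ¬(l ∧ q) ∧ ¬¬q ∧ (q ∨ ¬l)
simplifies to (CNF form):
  q ∧ ¬l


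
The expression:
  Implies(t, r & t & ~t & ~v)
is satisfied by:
  {t: False}


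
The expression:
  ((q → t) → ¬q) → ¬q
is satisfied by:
  {t: True, q: False}
  {q: False, t: False}
  {q: True, t: True}


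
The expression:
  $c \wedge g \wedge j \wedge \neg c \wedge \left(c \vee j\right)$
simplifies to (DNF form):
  $\text{False}$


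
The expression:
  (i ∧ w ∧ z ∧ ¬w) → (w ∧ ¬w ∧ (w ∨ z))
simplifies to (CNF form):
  True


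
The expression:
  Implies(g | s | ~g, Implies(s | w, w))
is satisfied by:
  {w: True, s: False}
  {s: False, w: False}
  {s: True, w: True}


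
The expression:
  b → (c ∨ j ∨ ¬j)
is always true.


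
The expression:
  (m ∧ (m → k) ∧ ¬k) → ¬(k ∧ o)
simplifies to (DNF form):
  True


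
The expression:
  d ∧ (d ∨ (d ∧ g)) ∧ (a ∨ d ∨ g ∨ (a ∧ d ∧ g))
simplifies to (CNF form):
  d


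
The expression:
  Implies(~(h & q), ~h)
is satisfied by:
  {q: True, h: False}
  {h: False, q: False}
  {h: True, q: True}


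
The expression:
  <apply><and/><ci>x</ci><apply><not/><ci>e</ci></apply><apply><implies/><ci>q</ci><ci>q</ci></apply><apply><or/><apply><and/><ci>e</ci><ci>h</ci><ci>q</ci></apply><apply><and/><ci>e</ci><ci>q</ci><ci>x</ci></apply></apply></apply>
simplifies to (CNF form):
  <false/>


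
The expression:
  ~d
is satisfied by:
  {d: False}


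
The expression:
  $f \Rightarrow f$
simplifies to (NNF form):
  $\text{True}$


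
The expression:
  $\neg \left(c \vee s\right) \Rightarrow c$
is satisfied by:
  {c: True, s: True}
  {c: True, s: False}
  {s: True, c: False}


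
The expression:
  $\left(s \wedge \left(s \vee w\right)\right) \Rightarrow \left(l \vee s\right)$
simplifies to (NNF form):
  $\text{True}$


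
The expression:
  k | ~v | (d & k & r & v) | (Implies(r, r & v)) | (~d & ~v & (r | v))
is always true.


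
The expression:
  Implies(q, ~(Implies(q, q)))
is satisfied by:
  {q: False}


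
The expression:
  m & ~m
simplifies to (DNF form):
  False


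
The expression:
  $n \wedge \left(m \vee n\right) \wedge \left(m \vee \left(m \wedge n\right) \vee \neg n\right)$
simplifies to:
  $m \wedge n$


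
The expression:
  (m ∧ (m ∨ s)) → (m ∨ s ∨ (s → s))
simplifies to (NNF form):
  True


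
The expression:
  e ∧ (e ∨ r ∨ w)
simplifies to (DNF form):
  e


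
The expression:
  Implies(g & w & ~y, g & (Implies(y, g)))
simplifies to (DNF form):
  True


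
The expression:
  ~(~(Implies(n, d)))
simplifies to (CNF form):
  d | ~n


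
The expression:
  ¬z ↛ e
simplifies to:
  e ∨ ¬z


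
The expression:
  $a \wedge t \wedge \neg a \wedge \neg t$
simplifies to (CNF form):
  $\text{False}$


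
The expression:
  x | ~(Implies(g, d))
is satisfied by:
  {x: True, g: True, d: False}
  {x: True, g: False, d: False}
  {x: True, d: True, g: True}
  {x: True, d: True, g: False}
  {g: True, d: False, x: False}


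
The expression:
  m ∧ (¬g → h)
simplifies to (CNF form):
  m ∧ (g ∨ h)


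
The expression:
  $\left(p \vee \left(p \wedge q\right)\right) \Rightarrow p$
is always true.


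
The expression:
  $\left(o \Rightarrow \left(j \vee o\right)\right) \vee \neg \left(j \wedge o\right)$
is always true.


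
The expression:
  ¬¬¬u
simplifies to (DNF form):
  ¬u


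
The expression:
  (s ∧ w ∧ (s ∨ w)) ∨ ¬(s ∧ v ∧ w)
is always true.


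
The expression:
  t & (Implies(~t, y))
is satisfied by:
  {t: True}


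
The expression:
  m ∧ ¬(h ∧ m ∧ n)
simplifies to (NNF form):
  m ∧ (¬h ∨ ¬n)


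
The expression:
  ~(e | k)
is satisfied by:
  {e: False, k: False}


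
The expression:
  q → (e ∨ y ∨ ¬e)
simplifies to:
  True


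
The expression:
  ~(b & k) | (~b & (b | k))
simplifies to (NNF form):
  ~b | ~k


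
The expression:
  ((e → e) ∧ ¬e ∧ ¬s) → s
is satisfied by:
  {e: True, s: True}
  {e: True, s: False}
  {s: True, e: False}


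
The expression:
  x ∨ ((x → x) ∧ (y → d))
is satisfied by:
  {x: True, d: True, y: False}
  {x: True, y: False, d: False}
  {d: True, y: False, x: False}
  {d: False, y: False, x: False}
  {x: True, d: True, y: True}
  {x: True, y: True, d: False}
  {d: True, y: True, x: False}


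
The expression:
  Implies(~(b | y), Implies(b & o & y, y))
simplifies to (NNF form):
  True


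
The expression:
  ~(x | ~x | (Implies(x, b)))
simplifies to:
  False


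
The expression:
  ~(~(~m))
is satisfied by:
  {m: False}


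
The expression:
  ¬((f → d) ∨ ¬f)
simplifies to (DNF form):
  f ∧ ¬d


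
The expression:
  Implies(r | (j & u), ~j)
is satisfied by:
  {u: False, j: False, r: False}
  {r: True, u: False, j: False}
  {u: True, r: False, j: False}
  {r: True, u: True, j: False}
  {j: True, r: False, u: False}


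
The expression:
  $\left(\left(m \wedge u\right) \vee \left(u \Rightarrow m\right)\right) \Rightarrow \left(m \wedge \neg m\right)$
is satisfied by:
  {u: True, m: False}


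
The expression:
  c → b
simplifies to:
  b ∨ ¬c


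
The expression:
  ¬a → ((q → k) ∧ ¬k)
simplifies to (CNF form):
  (a ∨ ¬k) ∧ (a ∨ ¬q)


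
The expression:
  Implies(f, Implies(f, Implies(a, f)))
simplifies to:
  True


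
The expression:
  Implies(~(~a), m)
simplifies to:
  m | ~a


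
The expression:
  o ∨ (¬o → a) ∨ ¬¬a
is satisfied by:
  {a: True, o: True}
  {a: True, o: False}
  {o: True, a: False}


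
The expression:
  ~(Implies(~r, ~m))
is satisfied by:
  {m: True, r: False}


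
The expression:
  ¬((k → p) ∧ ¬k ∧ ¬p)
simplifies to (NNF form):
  k ∨ p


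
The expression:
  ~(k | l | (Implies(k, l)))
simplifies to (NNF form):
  False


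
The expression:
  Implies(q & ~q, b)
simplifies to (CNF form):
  True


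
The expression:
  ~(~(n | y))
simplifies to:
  n | y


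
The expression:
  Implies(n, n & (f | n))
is always true.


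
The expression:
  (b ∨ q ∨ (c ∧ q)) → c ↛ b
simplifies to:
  ¬b ∧ (c ∨ ¬q)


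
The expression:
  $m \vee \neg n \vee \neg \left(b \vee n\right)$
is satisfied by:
  {m: True, n: False}
  {n: False, m: False}
  {n: True, m: True}


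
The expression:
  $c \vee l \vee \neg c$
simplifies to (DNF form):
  $\text{True}$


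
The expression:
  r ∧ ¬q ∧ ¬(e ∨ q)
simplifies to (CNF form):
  r ∧ ¬e ∧ ¬q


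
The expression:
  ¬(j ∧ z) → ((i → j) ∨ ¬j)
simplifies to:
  True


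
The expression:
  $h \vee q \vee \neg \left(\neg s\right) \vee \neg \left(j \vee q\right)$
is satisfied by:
  {q: True, h: True, s: True, j: False}
  {q: True, h: True, s: False, j: False}
  {q: True, s: True, h: False, j: False}
  {q: True, s: False, h: False, j: False}
  {h: True, s: True, q: False, j: False}
  {h: True, s: False, q: False, j: False}
  {s: True, q: False, h: False, j: False}
  {s: False, q: False, h: False, j: False}
  {j: True, q: True, h: True, s: True}
  {j: True, q: True, h: True, s: False}
  {j: True, q: True, s: True, h: False}
  {j: True, q: True, s: False, h: False}
  {j: True, h: True, s: True, q: False}
  {j: True, h: True, s: False, q: False}
  {j: True, s: True, h: False, q: False}


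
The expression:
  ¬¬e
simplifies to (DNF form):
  e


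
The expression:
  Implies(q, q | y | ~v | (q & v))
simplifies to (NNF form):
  True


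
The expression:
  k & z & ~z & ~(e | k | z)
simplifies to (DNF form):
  False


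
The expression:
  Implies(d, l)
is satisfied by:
  {l: True, d: False}
  {d: False, l: False}
  {d: True, l: True}


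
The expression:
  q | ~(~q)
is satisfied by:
  {q: True}


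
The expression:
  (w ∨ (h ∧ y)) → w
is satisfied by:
  {w: True, h: False, y: False}
  {h: False, y: False, w: False}
  {y: True, w: True, h: False}
  {y: True, h: False, w: False}
  {w: True, h: True, y: False}
  {h: True, w: False, y: False}
  {y: True, h: True, w: True}


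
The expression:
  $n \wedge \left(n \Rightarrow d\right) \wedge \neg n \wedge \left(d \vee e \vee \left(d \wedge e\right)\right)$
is never true.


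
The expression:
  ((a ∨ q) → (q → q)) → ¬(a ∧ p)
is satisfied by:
  {p: False, a: False}
  {a: True, p: False}
  {p: True, a: False}


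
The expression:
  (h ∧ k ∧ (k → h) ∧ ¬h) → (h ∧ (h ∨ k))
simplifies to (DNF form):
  True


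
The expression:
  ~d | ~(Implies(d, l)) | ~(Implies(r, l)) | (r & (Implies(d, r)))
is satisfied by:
  {r: True, l: False, d: False}
  {l: False, d: False, r: False}
  {r: True, d: True, l: False}
  {d: True, l: False, r: False}
  {r: True, l: True, d: False}
  {l: True, r: False, d: False}
  {r: True, d: True, l: True}


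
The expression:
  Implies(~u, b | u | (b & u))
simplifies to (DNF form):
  b | u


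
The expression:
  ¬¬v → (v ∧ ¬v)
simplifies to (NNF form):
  ¬v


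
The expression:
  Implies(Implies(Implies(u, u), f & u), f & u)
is always true.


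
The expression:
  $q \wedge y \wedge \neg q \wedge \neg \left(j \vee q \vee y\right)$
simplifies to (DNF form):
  $\text{False}$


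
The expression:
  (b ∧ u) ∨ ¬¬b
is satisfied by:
  {b: True}


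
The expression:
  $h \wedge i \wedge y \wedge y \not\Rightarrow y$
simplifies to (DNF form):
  $\text{False}$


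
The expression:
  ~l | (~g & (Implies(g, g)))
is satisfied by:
  {l: False, g: False}
  {g: True, l: False}
  {l: True, g: False}


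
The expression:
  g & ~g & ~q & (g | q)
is never true.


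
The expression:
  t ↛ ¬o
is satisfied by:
  {t: True, o: True}


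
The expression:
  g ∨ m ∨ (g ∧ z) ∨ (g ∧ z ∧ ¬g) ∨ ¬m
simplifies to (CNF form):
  True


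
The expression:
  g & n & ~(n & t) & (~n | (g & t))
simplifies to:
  False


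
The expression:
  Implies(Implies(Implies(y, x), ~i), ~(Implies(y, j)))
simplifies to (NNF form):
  (i & x) | (i & ~y) | (y & ~j)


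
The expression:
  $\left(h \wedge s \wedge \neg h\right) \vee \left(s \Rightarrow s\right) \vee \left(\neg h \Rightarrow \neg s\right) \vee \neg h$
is always true.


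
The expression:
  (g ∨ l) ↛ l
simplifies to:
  g ∧ ¬l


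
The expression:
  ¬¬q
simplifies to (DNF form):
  q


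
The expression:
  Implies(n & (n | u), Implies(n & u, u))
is always true.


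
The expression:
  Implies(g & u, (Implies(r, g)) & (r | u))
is always true.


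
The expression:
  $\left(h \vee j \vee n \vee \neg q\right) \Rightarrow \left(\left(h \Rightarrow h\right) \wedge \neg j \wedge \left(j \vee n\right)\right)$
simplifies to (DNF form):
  $\left(n \wedge \neg j\right) \vee \left(n \wedge q \wedge \neg j\right) \vee \left(n \wedge \neg h \wedge \neg j\right) \vee \left(q \wedge \neg h \wedge \neg j\right)$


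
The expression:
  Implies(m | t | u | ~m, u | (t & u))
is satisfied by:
  {u: True}


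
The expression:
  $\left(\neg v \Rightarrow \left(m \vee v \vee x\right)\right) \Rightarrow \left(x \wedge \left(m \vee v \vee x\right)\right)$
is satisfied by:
  {x: True, v: False, m: False}
  {x: True, m: True, v: False}
  {x: True, v: True, m: False}
  {x: True, m: True, v: True}
  {m: False, v: False, x: False}


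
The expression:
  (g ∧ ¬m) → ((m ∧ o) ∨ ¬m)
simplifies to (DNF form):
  True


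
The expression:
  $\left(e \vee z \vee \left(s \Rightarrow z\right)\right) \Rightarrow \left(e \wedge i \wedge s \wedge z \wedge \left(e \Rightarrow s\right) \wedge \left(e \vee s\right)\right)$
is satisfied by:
  {s: True, i: True, z: False, e: False}
  {s: True, i: False, z: False, e: False}
  {z: True, e: True, s: True, i: True}


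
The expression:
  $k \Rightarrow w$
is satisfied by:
  {w: True, k: False}
  {k: False, w: False}
  {k: True, w: True}


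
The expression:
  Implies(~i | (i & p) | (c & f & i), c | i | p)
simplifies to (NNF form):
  c | i | p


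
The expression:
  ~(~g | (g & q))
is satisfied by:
  {g: True, q: False}


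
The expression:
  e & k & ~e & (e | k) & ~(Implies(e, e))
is never true.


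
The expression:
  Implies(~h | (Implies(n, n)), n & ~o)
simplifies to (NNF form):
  n & ~o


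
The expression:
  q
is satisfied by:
  {q: True}


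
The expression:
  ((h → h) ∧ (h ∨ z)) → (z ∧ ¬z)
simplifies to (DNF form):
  ¬h ∧ ¬z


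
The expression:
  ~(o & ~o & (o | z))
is always true.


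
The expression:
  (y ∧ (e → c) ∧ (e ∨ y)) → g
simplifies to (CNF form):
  (e ∨ g ∨ ¬y) ∧ (g ∨ ¬c ∨ ¬y)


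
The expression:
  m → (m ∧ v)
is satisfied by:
  {v: True, m: False}
  {m: False, v: False}
  {m: True, v: True}


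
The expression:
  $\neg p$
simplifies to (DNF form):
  $\neg p$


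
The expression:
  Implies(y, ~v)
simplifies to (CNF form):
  ~v | ~y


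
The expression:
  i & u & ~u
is never true.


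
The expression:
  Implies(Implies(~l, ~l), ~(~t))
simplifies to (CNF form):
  t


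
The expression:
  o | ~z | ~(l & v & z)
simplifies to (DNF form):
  o | ~l | ~v | ~z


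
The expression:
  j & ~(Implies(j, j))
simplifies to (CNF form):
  False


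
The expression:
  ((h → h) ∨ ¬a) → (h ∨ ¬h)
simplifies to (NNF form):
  True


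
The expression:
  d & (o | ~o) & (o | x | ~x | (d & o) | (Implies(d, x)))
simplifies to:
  d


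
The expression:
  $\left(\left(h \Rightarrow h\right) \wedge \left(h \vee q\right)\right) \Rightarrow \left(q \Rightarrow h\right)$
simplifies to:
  $h \vee \neg q$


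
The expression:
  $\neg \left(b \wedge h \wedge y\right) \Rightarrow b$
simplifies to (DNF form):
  $b$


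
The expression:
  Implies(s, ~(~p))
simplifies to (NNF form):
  p | ~s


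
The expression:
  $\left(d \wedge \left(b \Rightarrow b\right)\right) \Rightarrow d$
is always true.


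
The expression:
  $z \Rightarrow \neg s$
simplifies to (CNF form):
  $\neg s \vee \neg z$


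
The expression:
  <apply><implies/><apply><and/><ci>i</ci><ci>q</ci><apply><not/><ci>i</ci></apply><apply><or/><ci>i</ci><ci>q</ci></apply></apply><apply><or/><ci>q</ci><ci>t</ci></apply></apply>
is always true.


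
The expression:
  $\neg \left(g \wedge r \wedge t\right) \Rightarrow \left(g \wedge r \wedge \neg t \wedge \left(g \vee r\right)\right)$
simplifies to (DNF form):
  $g \wedge r$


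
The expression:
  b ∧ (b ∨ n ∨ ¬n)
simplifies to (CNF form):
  b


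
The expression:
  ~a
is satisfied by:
  {a: False}


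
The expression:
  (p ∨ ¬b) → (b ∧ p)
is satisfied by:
  {b: True}


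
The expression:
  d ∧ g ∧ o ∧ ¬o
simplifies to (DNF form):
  False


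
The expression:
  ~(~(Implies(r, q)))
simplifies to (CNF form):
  q | ~r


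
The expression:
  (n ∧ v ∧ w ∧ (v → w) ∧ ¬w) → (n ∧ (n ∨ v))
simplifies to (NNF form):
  True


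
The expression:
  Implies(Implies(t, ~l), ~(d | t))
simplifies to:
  (l & t) | (~d & ~t)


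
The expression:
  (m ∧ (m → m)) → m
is always true.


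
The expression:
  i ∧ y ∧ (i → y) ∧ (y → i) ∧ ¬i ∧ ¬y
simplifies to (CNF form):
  False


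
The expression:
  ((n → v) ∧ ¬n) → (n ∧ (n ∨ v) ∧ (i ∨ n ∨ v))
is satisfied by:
  {n: True}


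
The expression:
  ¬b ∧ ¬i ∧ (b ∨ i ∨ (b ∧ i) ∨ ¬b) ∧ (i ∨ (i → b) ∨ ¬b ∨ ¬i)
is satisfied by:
  {i: False, b: False}


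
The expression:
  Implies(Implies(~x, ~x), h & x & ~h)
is never true.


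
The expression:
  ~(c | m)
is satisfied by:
  {c: False, m: False}


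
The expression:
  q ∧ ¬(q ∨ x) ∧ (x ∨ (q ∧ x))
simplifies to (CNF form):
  False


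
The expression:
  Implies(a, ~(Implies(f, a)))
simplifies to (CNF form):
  ~a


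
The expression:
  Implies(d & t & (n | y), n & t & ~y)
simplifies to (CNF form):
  ~d | ~t | ~y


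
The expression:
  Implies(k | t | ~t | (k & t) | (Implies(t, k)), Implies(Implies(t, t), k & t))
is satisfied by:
  {t: True, k: True}


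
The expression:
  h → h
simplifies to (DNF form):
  True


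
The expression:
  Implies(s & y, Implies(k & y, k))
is always true.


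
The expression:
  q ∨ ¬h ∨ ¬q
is always true.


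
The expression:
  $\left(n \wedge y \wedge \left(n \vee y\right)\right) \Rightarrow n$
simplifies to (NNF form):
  $\text{True}$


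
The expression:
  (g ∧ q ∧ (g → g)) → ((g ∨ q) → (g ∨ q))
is always true.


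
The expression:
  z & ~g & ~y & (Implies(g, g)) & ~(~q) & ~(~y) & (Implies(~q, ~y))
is never true.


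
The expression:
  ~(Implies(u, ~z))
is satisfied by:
  {z: True, u: True}


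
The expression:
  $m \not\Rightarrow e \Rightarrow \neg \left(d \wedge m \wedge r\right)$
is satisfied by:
  {e: True, m: False, d: False, r: False}
  {r: False, m: False, e: False, d: False}
  {r: True, e: True, m: False, d: False}
  {r: True, m: False, e: False, d: False}
  {d: True, e: True, r: False, m: False}
  {d: True, r: False, m: False, e: False}
  {d: True, r: True, e: True, m: False}
  {d: True, r: True, m: False, e: False}
  {e: True, m: True, d: False, r: False}
  {m: True, d: False, e: False, r: False}
  {r: True, m: True, e: True, d: False}
  {r: True, m: True, d: False, e: False}
  {e: True, m: True, d: True, r: False}
  {m: True, d: True, r: False, e: False}
  {r: True, m: True, d: True, e: True}


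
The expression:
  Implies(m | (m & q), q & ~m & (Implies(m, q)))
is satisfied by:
  {m: False}


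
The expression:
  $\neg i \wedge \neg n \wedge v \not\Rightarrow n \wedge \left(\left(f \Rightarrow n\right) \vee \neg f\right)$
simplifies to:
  $v \wedge \neg f \wedge \neg i \wedge \neg n$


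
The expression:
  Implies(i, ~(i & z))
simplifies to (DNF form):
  ~i | ~z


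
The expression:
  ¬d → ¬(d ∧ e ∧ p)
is always true.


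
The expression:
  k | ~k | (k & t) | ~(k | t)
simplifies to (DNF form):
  True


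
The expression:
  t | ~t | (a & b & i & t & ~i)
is always true.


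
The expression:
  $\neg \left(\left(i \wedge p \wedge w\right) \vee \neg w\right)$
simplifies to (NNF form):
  $w \wedge \left(\neg i \vee \neg p\right)$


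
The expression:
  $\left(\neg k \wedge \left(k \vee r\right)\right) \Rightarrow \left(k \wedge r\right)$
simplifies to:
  $k \vee \neg r$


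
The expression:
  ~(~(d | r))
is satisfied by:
  {r: True, d: True}
  {r: True, d: False}
  {d: True, r: False}


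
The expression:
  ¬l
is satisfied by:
  {l: False}


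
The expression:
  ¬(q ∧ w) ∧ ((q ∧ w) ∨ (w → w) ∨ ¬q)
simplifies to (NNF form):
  ¬q ∨ ¬w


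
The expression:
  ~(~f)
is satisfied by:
  {f: True}


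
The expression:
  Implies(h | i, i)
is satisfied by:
  {i: True, h: False}
  {h: False, i: False}
  {h: True, i: True}


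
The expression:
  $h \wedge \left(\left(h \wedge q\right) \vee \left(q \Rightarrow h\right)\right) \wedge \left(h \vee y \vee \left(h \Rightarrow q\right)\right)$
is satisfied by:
  {h: True}


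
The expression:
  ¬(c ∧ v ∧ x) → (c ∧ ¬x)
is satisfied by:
  {c: True, v: True, x: False}
  {c: True, v: False, x: False}
  {c: True, x: True, v: True}


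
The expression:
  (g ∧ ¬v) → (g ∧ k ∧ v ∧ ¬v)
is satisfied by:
  {v: True, g: False}
  {g: False, v: False}
  {g: True, v: True}


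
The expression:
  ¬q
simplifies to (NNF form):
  ¬q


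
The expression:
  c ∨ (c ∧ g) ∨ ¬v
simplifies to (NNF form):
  c ∨ ¬v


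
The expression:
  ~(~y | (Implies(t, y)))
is never true.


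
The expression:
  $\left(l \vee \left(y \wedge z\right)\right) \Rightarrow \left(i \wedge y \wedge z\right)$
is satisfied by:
  {i: True, z: False, l: False, y: False}
  {i: False, z: False, l: False, y: False}
  {i: True, y: True, z: False, l: False}
  {y: True, i: False, z: False, l: False}
  {i: True, z: True, y: False, l: False}
  {z: True, y: False, l: False, i: False}
  {i: True, y: True, z: True, l: False}
  {i: True, l: True, y: True, z: True}


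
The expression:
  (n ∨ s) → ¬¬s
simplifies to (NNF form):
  s ∨ ¬n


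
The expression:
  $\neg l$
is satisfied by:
  {l: False}


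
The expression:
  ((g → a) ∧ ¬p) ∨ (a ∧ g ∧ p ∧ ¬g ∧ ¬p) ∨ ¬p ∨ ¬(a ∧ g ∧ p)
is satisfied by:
  {p: False, a: False, g: False}
  {g: True, p: False, a: False}
  {a: True, p: False, g: False}
  {g: True, a: True, p: False}
  {p: True, g: False, a: False}
  {g: True, p: True, a: False}
  {a: True, p: True, g: False}


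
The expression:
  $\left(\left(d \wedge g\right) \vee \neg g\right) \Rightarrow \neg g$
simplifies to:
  $\neg d \vee \neg g$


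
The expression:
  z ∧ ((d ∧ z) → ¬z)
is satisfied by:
  {z: True, d: False}


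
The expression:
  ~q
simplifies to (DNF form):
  ~q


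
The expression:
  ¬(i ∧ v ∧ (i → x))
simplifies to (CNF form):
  ¬i ∨ ¬v ∨ ¬x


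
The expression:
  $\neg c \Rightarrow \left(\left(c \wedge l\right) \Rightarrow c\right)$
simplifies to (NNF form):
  $\text{True}$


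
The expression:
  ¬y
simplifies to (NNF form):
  ¬y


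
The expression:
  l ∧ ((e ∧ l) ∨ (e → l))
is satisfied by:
  {l: True}


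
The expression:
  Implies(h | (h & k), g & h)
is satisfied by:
  {g: True, h: False}
  {h: False, g: False}
  {h: True, g: True}


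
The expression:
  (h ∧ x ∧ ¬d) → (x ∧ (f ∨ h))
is always true.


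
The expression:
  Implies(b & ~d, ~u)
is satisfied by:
  {d: True, u: False, b: False}
  {u: False, b: False, d: False}
  {b: True, d: True, u: False}
  {b: True, u: False, d: False}
  {d: True, u: True, b: False}
  {u: True, d: False, b: False}
  {b: True, u: True, d: True}


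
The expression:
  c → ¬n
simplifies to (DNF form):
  ¬c ∨ ¬n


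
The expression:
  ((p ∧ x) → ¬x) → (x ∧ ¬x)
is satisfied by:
  {p: True, x: True}


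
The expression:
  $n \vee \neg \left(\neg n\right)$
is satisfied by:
  {n: True}


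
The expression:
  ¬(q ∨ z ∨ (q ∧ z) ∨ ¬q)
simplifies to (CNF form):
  False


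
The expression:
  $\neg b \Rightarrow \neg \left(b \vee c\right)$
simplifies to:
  $b \vee \neg c$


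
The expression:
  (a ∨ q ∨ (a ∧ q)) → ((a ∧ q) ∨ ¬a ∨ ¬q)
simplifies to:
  True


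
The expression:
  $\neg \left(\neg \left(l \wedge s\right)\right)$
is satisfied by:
  {s: True, l: True}


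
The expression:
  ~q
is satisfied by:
  {q: False}


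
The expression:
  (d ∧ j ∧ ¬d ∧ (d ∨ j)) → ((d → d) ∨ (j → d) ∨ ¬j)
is always true.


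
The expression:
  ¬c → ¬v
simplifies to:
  c ∨ ¬v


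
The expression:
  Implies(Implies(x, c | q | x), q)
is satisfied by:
  {q: True}


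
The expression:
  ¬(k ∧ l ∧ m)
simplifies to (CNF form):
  ¬k ∨ ¬l ∨ ¬m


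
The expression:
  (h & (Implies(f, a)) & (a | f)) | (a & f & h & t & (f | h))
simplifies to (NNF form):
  a & h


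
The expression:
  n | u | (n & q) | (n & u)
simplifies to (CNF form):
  n | u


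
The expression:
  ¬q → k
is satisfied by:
  {k: True, q: True}
  {k: True, q: False}
  {q: True, k: False}


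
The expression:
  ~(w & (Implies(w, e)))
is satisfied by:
  {w: False, e: False}
  {e: True, w: False}
  {w: True, e: False}


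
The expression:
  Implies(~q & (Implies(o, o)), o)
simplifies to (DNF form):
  o | q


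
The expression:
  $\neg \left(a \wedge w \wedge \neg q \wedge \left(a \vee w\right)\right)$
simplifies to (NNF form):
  $q \vee \neg a \vee \neg w$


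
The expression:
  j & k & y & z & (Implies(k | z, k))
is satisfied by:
  {z: True, j: True, y: True, k: True}


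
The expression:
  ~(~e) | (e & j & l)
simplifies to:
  e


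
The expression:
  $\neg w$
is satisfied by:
  {w: False}


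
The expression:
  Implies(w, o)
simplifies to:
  o | ~w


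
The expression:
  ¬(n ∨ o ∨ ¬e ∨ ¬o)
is never true.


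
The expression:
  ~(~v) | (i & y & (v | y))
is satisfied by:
  {y: True, v: True, i: True}
  {y: True, v: True, i: False}
  {v: True, i: True, y: False}
  {v: True, i: False, y: False}
  {y: True, i: True, v: False}


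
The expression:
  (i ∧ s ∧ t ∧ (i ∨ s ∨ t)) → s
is always true.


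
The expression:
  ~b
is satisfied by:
  {b: False}


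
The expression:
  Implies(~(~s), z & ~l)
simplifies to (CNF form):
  (z | ~s) & (~l | ~s)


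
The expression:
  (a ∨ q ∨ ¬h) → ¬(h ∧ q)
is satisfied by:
  {h: False, q: False}
  {q: True, h: False}
  {h: True, q: False}


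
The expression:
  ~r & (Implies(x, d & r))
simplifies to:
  ~r & ~x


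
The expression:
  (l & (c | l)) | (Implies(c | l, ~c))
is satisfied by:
  {l: True, c: False}
  {c: False, l: False}
  {c: True, l: True}


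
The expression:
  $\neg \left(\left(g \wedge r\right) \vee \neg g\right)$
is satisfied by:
  {g: True, r: False}


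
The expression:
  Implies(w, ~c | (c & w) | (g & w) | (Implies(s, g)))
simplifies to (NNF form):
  True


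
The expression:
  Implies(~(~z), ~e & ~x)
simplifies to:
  ~z | (~e & ~x)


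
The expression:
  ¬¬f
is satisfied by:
  {f: True}


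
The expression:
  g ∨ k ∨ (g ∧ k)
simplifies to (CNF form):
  g ∨ k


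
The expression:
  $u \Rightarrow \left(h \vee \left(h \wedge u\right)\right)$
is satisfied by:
  {h: True, u: False}
  {u: False, h: False}
  {u: True, h: True}


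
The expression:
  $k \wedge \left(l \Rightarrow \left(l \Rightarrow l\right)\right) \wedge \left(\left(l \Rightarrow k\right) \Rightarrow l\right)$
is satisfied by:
  {k: True, l: True}


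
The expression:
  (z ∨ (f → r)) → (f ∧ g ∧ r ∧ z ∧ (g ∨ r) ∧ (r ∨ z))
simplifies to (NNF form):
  f ∧ (g ∨ ¬z) ∧ (r ∨ ¬z) ∧ (z ∨ ¬r)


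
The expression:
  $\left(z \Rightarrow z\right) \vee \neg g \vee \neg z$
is always true.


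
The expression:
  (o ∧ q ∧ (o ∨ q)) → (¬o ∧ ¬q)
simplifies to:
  ¬o ∨ ¬q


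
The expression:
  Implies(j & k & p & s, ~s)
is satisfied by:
  {s: False, k: False, p: False, j: False}
  {j: True, s: False, k: False, p: False}
  {p: True, s: False, k: False, j: False}
  {j: True, p: True, s: False, k: False}
  {k: True, j: False, s: False, p: False}
  {j: True, k: True, s: False, p: False}
  {p: True, k: True, j: False, s: False}
  {j: True, p: True, k: True, s: False}
  {s: True, p: False, k: False, j: False}
  {j: True, s: True, p: False, k: False}
  {p: True, s: True, j: False, k: False}
  {j: True, p: True, s: True, k: False}
  {k: True, s: True, p: False, j: False}
  {j: True, k: True, s: True, p: False}
  {p: True, k: True, s: True, j: False}


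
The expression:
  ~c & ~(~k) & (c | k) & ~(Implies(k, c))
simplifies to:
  k & ~c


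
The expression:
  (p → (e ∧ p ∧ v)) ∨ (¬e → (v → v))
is always true.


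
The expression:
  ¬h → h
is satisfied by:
  {h: True}


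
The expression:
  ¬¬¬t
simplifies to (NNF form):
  ¬t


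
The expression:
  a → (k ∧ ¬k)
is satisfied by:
  {a: False}


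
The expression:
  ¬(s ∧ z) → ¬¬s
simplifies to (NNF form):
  s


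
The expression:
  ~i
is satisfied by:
  {i: False}


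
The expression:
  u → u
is always true.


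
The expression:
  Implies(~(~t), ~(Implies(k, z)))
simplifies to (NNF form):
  ~t | (k & ~z)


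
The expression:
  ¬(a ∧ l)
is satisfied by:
  {l: False, a: False}
  {a: True, l: False}
  {l: True, a: False}


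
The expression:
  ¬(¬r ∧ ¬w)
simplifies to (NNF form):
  r ∨ w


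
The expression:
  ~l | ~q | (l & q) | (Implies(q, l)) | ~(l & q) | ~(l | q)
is always true.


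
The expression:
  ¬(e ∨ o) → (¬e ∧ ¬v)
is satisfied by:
  {o: True, e: True, v: False}
  {o: True, v: False, e: False}
  {e: True, v: False, o: False}
  {e: False, v: False, o: False}
  {o: True, e: True, v: True}
  {o: True, v: True, e: False}
  {e: True, v: True, o: False}
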